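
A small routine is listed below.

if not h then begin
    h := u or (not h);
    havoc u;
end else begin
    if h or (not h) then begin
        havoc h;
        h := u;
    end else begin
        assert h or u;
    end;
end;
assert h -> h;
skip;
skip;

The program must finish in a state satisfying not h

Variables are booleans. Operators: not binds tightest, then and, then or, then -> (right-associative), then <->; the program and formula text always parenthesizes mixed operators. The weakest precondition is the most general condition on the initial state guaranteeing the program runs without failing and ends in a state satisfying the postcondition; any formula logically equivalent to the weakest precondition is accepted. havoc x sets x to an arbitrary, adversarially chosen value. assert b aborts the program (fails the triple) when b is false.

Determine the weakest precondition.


Working backward. After the program, not h must hold.
Before skip: not h
Before skip: not h
Before assert h -> h: not h
Then branch requires not (u or (not h)); else branch requires not u.
Before the if: ((not h) -> (not (u or (not h)))) and (h -> (not u))
Answer: WP = ((not h) -> (not (u or (not h)))) and (h -> (not u))


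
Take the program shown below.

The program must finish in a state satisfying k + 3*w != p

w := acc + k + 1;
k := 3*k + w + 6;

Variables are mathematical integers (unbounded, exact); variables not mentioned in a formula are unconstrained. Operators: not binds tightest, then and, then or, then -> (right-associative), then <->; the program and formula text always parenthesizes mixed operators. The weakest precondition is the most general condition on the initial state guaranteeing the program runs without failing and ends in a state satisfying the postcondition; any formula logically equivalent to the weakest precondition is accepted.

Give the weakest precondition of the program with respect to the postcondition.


Working backward. After the program, k + 3*w != p must hold.
Before k := 3*k + w + 6: 3*k + 4*w != p - 6
Before w := acc + k + 1: 4*acc + 7*k != p - 10
Answer: WP = 4*acc + 7*k != p - 10


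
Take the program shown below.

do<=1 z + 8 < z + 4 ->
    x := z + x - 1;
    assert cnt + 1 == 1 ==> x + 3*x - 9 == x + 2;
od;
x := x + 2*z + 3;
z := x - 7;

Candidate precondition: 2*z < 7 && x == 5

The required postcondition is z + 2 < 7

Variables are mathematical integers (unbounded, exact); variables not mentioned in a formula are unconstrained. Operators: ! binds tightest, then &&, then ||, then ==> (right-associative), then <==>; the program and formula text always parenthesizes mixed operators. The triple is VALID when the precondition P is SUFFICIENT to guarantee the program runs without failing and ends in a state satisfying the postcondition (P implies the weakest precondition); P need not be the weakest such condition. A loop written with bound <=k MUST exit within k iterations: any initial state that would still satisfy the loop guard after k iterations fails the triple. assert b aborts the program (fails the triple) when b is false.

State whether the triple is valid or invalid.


Working backward. After the program, the postcondition z + 2 < 7 must hold; in canonical form it is z < 5.
Before z := x - 7: x < 12
Before x := x + 2*z + 3: x + 2*z < 9
Before the loop (bound <=1), unroll the exhaustion recursion (WP_0 = exit-now case; WP_j = one more guarded iteration, up to j = 1):
  WP_0: x + 2*z < 9
  WP_1: x + 2*z < 9
So before the loop: x + 2*z < 9
The weakest precondition is x + 2*z < 9.
Check whether 2*z < 7 && x == 5 implies it.
Countermodel: at the initial state x = 5, z = 2, the precondition holds but the weakest precondition fails.
Answer: invalid


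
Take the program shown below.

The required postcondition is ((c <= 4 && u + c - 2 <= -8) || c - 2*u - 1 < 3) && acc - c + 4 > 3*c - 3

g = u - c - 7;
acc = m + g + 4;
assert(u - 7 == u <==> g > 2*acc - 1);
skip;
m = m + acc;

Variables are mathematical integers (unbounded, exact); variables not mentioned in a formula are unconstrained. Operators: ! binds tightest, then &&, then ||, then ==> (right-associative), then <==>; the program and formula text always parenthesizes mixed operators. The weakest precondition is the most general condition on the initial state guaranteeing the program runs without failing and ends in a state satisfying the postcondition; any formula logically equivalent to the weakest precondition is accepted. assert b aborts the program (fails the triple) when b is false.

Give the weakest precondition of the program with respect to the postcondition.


Working backward. After the program, the postcondition ((c <= 4 && u + c - 2 <= -8) || c - 2*u - 1 < 3) && acc - c + 4 > 3*c - 3 must hold; in canonical form it is ((c <= 4 && c + u <= -6) || c < 2*u + 4) && acc > 4*c - 7.
Before m := m + acc: ((c <= 4 && c + u <= -6) || c < 2*u + 4) && acc > 4*c - 7
Before skip: ((c <= 4 && c + u <= -6) || c < 2*u + 4) && acc > 4*c - 7
Before assert u - 7 == u <==> g > 2*acc - 1: (!(g > 2*acc - 1)) && ((c <= 4 && c + u <= -6) || c < 2*u + 4) && acc > 4*c - 7
Before acc := m + g + 4: (!(g + 2*m < -7)) && ((c <= 4 && c + u <= -6) || c < 2*u + 4) && g + m > 4*c - 11
Before g := u - c - 7: (!(2*m + u < c)) && ((c <= 4 && c + u <= -6) || c < 2*u + 4) && m + u > 5*c - 4
Answer: WP = (!(2*m + u < c)) && ((c <= 4 && c + u <= -6) || c < 2*u + 4) && m + u > 5*c - 4


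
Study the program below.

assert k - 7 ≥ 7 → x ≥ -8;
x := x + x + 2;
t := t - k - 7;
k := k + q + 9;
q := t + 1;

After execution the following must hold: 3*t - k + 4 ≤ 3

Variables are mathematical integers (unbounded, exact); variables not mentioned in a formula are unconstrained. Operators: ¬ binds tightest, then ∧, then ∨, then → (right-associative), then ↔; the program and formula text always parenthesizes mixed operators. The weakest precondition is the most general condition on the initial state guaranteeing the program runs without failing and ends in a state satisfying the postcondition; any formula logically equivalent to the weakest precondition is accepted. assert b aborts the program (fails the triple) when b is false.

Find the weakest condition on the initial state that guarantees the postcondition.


Working backward. After the program, the postcondition 3*t - k + 4 ≤ 3 must hold; in canonical form it is 3*t ≤ k - 1.
Before q := t + 1: 3*t ≤ k - 1
Before k := k + q + 9: 3*t ≤ k + q + 8
Before t := t - k - 7: 3*t ≤ 4*k + q + 29
Before x := x + x + 2: 3*t ≤ 4*k + q + 29
Before assert k - 7 ≥ 7 → x ≥ -8: (k ≥ 14 → x ≥ -8) ∧ 3*t ≤ 4*k + q + 29
Answer: WP = (k ≥ 14 → x ≥ -8) ∧ 3*t ≤ 4*k + q + 29


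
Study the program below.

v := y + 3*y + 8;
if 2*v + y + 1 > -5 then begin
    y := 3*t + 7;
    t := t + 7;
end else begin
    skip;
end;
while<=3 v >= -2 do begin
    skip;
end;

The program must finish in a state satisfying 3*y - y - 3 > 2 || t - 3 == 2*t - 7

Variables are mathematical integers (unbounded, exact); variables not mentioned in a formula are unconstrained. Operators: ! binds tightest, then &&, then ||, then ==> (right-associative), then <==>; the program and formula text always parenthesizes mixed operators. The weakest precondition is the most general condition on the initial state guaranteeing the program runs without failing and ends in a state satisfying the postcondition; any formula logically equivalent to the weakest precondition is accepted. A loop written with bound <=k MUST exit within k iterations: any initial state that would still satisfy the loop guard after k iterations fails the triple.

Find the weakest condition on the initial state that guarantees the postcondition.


Working backward. After the program, the postcondition 3*y - y - 3 > 2 || t - 3 == 2*t - 7 must hold; in canonical form it is 2*y > 5 || t == 4.
Before the loop (bound <=3), unroll the exhaustion recursion (WP_0 = exit-now case; WP_j = one more guarded iteration, up to j = 3):
  WP_0: (!(v >= -2)) && (2*y > 5 || t == 4)
  WP_1: (v >= -2 ==> ((!(v >= -2)) && (2*y > 5 || t == 4))) && ((!(v >= -2)) ==> (2*y > 5 || t == 4))
  WP_2: (v >= -2 ==> ((v >= -2 ==> ((!(v >= -2)) && (2*y > 5 || t == 4))) && ((!(v >= -2)) ==> (2*y > 5 || t == 4)))) && ((!(v >= -2)) ==> (2*y > 5 || t == 4))
  WP_3: (v >= -2 ==> ((v >= -2 ==> ((v >= -2 ==> ((!(v >= -2)) && (2*y > 5 || t == 4))) && ((!(v >= -2)) ==> (2*y > 5 || t == 4)))) && ((!(v >= -2)) ==> (2*y > 5 || t == 4)))) && ((!(v >= -2)) ==> (2*y > 5 || t == 4))
So before the loop: (v >= -2 ==> ((v >= -2 ==> ((v >= -2 ==> ((!(v >= -2)) && (2*y > 5 || t == 4))) && ((!(v >= -2)) ==> (2*y > 5 || t == 4)))) && ((!(v >= -2)) ==> (2*y > 5 || t == 4)))) && ((!(v >= -2)) ==> (2*y > 5 || t == 4))
Then branch requires (v >= -2 ==> ((v >= -2 ==> ((v >= -2 ==> ((!(v >= -2)) && (6*t > -9 || t == -3))) && ((!(v >= -2)) ==> (6*t > -9 || t == -3)))) && ((!(v >= -2)) ==> (6*t > -9 || t == -3)))) && ((!(v >= -2)) ==> (6*t > -9 || t == -3)); else branch requires (v >= -2 ==> ((v >= -2 ==> ((v >= -2 ==> ((!(v >= -2)) && (2*y > 5 || t == 4))) && ((!(v >= -2)) ==> (2*y > 5 || t == 4)))) && ((!(v >= -2)) ==> (2*y > 5 || t == 4)))) && ((!(v >= -2)) ==> (2*y > 5 || t == 4)).
Before the if: (2*v + y > -6 ==> ((v >= -2 ==> ((v >= -2 ==> ((v >= -2 ==> ((!(v >= -2)) && (6*t > -9 || t == -3))) && ((!(v >= -2)) ==> (6*t > -9 || t == -3)))) && ((!(v >= -2)) ==> (6*t > -9 || t == -3)))) && ((!(v >= -2)) ==> (6*t > -9 || t == -3)))) && ((!(2*v + y > -6)) ==> ((v >= -2 ==> ((v >= -2 ==> ((v >= -2 ==> ((!(v >= -2)) && (2*y > 5 || t == 4))) && ((!(v >= -2)) ==> (2*y > 5 || t == 4)))) && ((!(v >= -2)) ==> (2*y > 5 || t == 4)))) && ((!(v >= -2)) ==> (2*y > 5 || t == 4))))
Before v := y + 3*y + 8: (9*y > -22 ==> ((4*y >= -10 ==> ((4*y >= -10 ==> ((4*y >= -10 ==> ((!(4*y >= -10)) && (6*t > -9 || t == -3))) && ((!(4*y >= -10)) ==> (6*t > -9 || t == -3)))) && ((!(4*y >= -10)) ==> (6*t > -9 || t == -3)))) && ((!(4*y >= -10)) ==> (6*t > -9 || t == -3)))) && ((!(9*y > -22)) ==> ((4*y >= -10 ==> ((4*y >= -10 ==> ((4*y >= -10 ==> ((!(4*y >= -10)) && (2*y > 5 || t == 4))) && ((!(4*y >= -10)) ==> (2*y > 5 || t == 4)))) && ((!(4*y >= -10)) ==> (2*y > 5 || t == 4)))) && ((!(4*y >= -10)) ==> (2*y > 5 || t == 4))))
Answer: WP = (9*y > -22 ==> ((4*y >= -10 ==> ((4*y >= -10 ==> ((4*y >= -10 ==> ((!(4*y >= -10)) && (6*t > -9 || t == -3))) && ((!(4*y >= -10)) ==> (6*t > -9 || t == -3)))) && ((!(4*y >= -10)) ==> (6*t > -9 || t == -3)))) && ((!(4*y >= -10)) ==> (6*t > -9 || t == -3)))) && ((!(9*y > -22)) ==> ((4*y >= -10 ==> ((4*y >= -10 ==> ((4*y >= -10 ==> ((!(4*y >= -10)) && (2*y > 5 || t == 4))) && ((!(4*y >= -10)) ==> (2*y > 5 || t == 4)))) && ((!(4*y >= -10)) ==> (2*y > 5 || t == 4)))) && ((!(4*y >= -10)) ==> (2*y > 5 || t == 4))))


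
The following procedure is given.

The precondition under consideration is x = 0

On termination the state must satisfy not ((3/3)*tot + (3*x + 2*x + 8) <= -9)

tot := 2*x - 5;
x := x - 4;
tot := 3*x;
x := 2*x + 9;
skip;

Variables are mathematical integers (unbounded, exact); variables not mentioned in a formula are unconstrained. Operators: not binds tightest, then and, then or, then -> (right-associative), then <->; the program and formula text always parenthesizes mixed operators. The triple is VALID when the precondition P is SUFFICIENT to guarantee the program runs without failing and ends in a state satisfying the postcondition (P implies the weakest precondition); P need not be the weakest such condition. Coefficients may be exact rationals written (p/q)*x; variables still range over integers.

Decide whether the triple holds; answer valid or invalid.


Working backward. After the program, the postcondition not ((3/3)*tot + (3*x + 2*x + 8) <= -9) must hold; in canonical form it is not (tot + 5*x <= -17).
Before skip: not (tot + 5*x <= -17)
Before x := 2*x + 9: not (tot + 10*x <= -62)
Before tot := 3*x: not (13*x <= -62)
Before x := x - 4: not (13*x <= -10)
Before tot := 2*x - 5: not (13*x <= -10)
The weakest precondition is not (13*x <= -10).
Check whether x = 0 implies it.
Every state satisfying the precondition satisfies the weakest precondition: the implication holds.
Answer: valid


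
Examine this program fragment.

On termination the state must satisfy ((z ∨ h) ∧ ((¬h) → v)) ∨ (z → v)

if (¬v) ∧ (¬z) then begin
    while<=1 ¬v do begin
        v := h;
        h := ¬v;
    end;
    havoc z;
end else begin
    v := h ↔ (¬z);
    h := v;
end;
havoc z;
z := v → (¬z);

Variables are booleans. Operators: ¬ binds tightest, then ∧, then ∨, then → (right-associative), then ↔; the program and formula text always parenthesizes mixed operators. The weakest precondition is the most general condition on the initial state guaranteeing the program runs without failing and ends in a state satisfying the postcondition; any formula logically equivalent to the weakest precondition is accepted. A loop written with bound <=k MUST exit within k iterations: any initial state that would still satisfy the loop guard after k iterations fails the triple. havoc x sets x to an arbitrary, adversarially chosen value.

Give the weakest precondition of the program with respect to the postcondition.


Working backward. After the program, ((z ∨ h) ∧ ((¬h) → v)) ∨ (z → v) must hold.
Before z := v → (¬z): (((v → (¬z)) ∨ h) ∧ ((¬h) → v)) ∨ ((v → (¬z)) → v)
Before havoc z: ((((¬v) ∨ h) ∧ ((¬h) → v)) ∨ ((¬v) → v)) ∧ (((¬h) → v) ∨ v)
Then branch requires ((¬v) → (h ∧ ((¬h) ∨ ((¬h) → h)))) ∧ (v → (((((¬v) ∨ h) ∧ ((¬h) → v)) ∨ ((¬v) → v)) ∧ (((¬h) → v) ∨ v))); else branch requires ((¬(h ↔ (¬z))) → (h ↔ (¬z))) ∧ (((¬(h ↔ (¬z))) → (h ↔ (¬z))) ∨ (h ↔ (¬z))).
Before the if: (((¬v) ∧ (¬z)) → (((¬v) → (h ∧ ((¬h) ∨ ((¬h) → h)))) ∧ (v → (((((¬v) ∨ h) ∧ ((¬h) → v)) ∨ ((¬v) → v)) ∧ (((¬h) → v) ∨ v))))) ∧ ((¬((¬v) ∧ (¬z))) → (((¬(h ↔ (¬z))) → (h ↔ (¬z))) ∧ (((¬(h ↔ (¬z))) → (h ↔ (¬z))) ∨ (h ↔ (¬z)))))
Answer: WP = (((¬v) ∧ (¬z)) → (((¬v) → (h ∧ ((¬h) ∨ ((¬h) → h)))) ∧ (v → (((((¬v) ∨ h) ∧ ((¬h) → v)) ∨ ((¬v) → v)) ∧ (((¬h) → v) ∨ v))))) ∧ ((¬((¬v) ∧ (¬z))) → (((¬(h ↔ (¬z))) → (h ↔ (¬z))) ∧ (((¬(h ↔ (¬z))) → (h ↔ (¬z))) ∨ (h ↔ (¬z)))))


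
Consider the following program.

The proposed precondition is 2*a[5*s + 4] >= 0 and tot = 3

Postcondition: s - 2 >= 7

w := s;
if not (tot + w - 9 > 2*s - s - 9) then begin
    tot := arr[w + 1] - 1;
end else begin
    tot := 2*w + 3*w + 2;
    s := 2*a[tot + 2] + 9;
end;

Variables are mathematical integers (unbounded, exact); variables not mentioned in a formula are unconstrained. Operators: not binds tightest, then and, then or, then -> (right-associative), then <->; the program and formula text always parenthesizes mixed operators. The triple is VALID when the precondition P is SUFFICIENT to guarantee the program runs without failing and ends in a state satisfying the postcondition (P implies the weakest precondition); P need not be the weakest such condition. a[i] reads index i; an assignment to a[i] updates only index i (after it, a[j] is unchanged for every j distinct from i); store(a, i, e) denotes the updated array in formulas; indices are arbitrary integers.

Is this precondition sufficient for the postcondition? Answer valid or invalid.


Working backward. After the program, the postcondition s - 2 >= 7 must hold; in canonical form it is s >= 9.
Then branch requires s >= 9; else branch requires 2*a[5*w + 4] >= 0.
Before the if: ((not (tot + w > s)) -> s >= 9) and (tot + w > s -> 2*a[5*w + 4] >= 0)
Before w := s: ((not (tot > 0)) -> s >= 9) and (tot > 0 -> 2*a[5*s + 4] >= 0)
The weakest precondition is ((not (tot > 0)) -> s >= 9) and (tot > 0 -> 2*a[5*s + 4] >= 0).
Check whether 2*a[5*s + 4] >= 0 and tot = 3 implies it.
Every state satisfying the precondition satisfies the weakest precondition: the implication holds.
Answer: valid


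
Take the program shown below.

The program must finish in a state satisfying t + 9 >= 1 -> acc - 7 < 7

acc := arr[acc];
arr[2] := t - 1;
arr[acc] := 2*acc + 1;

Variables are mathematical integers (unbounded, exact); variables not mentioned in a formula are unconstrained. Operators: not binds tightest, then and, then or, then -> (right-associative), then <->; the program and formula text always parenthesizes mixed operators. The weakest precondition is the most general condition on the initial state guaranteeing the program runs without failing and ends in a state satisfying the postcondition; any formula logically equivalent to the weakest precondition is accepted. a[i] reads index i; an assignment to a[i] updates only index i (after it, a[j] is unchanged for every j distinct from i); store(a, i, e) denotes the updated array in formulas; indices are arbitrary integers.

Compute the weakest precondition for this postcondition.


Working backward. After the program, the postcondition t + 9 >= 1 -> acc - 7 < 7 must hold; in canonical form it is t >= -8 -> acc < 14.
Before arr[acc] := 2*acc + 1: t >= -8 -> acc < 14
Before arr[2] := t - 1: t >= -8 -> acc < 14
Before acc := arr[acc]: t >= -8 -> arr[acc] < 14
Answer: WP = t >= -8 -> arr[acc] < 14


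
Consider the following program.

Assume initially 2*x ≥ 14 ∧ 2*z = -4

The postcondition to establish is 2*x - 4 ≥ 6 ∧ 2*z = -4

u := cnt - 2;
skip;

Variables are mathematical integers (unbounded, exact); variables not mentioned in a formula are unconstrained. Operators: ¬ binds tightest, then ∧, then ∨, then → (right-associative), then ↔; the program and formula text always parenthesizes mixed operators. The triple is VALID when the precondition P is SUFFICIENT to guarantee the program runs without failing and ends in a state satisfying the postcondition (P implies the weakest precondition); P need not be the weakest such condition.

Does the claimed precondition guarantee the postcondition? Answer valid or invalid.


Working backward. After the program, the postcondition 2*x - 4 ≥ 6 ∧ 2*z = -4 must hold; in canonical form it is 2*x ≥ 10 ∧ 2*z = -4.
Before skip: 2*x ≥ 10 ∧ 2*z = -4
Before u := cnt - 2: 2*x ≥ 10 ∧ 2*z = -4
The weakest precondition is 2*x ≥ 10 ∧ 2*z = -4.
Check whether 2*x ≥ 14 ∧ 2*z = -4 implies it.
Every state satisfying the precondition satisfies the weakest precondition: the implication holds.
Answer: valid


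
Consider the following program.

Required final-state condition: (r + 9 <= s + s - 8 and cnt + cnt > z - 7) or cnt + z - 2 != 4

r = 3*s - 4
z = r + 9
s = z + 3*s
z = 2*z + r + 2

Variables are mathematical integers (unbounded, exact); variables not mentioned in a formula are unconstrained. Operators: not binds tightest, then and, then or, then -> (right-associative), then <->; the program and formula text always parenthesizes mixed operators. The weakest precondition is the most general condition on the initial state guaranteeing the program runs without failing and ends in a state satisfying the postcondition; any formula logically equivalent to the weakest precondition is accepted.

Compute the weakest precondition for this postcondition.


Working backward. After the program, the postcondition (r + 9 <= s + s - 8 and cnt + cnt > z - 7) or cnt + z - 2 != 4 must hold; in canonical form it is (r <= 2*s - 17 and 2*cnt > z - 7) or cnt + z != 6.
Before z := 2*z + r + 2: (r <= 2*s - 17 and 2*cnt > r + 2*z - 5) or cnt + r + 2*z != 4
Before s := z + 3*s: (r <= 6*s + 2*z - 17 and 2*cnt > r + 2*z - 5) or cnt + r + 2*z != 4
Before z := r + 9: (r + 6*s >= -1 and 2*cnt > 3*r + 13) or cnt + 3*r != -14
Before r := 3*s - 4: (9*s >= 3 and 2*cnt > 9*s + 1) or cnt + 9*s != -2
Answer: WP = (9*s >= 3 and 2*cnt > 9*s + 1) or cnt + 9*s != -2


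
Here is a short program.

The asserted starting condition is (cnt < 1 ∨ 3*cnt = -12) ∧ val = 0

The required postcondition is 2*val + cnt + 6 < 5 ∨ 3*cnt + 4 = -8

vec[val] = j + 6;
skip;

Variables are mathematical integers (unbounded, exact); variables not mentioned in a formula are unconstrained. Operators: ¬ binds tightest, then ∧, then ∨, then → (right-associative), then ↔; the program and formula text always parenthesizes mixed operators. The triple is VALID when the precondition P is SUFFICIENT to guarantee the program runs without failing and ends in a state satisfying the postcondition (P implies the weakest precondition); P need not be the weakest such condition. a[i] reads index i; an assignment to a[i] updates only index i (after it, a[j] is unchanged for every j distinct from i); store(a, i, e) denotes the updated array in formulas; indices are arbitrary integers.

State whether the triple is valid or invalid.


Working backward. After the program, the postcondition 2*val + cnt + 6 < 5 ∨ 3*cnt + 4 = -8 must hold; in canonical form it is cnt + 2*val < -1 ∨ 3*cnt = -12.
Before skip: cnt + 2*val < -1 ∨ 3*cnt = -12
Before vec[val] := j + 6: cnt + 2*val < -1 ∨ 3*cnt = -12
The weakest precondition is cnt + 2*val < -1 ∨ 3*cnt = -12.
Check whether (cnt < 1 ∨ 3*cnt = -12) ∧ val = 0 implies it.
Countermodel: at the initial state cnt = -1, val = 0, the precondition holds but the weakest precondition fails.
Answer: invalid


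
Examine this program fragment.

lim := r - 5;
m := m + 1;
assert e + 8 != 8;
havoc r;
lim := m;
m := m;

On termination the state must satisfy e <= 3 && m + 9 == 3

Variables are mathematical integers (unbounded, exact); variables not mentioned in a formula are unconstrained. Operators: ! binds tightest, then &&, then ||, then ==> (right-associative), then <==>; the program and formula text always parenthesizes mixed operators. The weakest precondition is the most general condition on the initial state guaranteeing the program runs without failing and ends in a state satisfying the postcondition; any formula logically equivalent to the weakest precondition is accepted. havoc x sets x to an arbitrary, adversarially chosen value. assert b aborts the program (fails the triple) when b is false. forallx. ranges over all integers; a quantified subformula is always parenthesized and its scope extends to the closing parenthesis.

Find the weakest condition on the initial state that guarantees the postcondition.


Working backward. After the program, the postcondition e <= 3 && m + 9 == 3 must hold; in canonical form it is e <= 3 && m == -6.
Before m := m: e <= 3 && m == -6
Before lim := m: e <= 3 && m == -6
Before havoc r: e <= 3 && m == -6
Before assert e + 8 != 8: e != 0 && e <= 3 && m == -6
Before m := m + 1: e != 0 && e <= 3 && m == -7
Before lim := r - 5: e != 0 && e <= 3 && m == -7
Answer: WP = e != 0 && e <= 3 && m == -7


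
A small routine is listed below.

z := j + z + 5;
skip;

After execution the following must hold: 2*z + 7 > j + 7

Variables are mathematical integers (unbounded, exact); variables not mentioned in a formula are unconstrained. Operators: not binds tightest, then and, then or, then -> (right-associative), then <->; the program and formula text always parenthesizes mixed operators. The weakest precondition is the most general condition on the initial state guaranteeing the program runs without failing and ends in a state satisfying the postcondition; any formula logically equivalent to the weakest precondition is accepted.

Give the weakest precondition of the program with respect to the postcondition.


Working backward. After the program, the postcondition 2*z + 7 > j + 7 must hold; in canonical form it is 2*z > j.
Before skip: 2*z > j
Before z := j + z + 5: j + 2*z > -10
Answer: WP = j + 2*z > -10


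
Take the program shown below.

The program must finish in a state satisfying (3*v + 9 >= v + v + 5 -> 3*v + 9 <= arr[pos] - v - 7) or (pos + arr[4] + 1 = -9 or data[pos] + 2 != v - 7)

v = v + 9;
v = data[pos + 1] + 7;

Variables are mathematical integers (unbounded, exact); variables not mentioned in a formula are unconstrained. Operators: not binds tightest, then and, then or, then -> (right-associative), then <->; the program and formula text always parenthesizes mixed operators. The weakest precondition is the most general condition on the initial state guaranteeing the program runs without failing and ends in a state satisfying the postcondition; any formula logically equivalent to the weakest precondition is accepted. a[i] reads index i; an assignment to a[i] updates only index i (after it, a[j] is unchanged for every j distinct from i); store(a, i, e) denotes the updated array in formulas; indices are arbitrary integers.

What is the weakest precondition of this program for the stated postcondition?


Working backward. After the program, the postcondition (3*v + 9 >= v + v + 5 -> 3*v + 9 <= arr[pos] - v - 7) or (pos + arr[4] + 1 = -9 or data[pos] + 2 != v - 7) must hold; in canonical form it is (v >= -4 -> 4*v <= arr[pos] - 16) or arr[4] + pos = -10 or data[pos] != v - 9.
Before v := data[pos + 1] + 7: (data[pos + 1] >= -11 -> 4*data[pos + 1] <= arr[pos] - 44) or arr[4] + pos = -10 or data[pos] != data[pos + 1] - 2
Before v := v + 9: (data[pos + 1] >= -11 -> 4*data[pos + 1] <= arr[pos] - 44) or arr[4] + pos = -10 or data[pos] != data[pos + 1] - 2
Answer: WP = (data[pos + 1] >= -11 -> 4*data[pos + 1] <= arr[pos] - 44) or arr[4] + pos = -10 or data[pos] != data[pos + 1] - 2


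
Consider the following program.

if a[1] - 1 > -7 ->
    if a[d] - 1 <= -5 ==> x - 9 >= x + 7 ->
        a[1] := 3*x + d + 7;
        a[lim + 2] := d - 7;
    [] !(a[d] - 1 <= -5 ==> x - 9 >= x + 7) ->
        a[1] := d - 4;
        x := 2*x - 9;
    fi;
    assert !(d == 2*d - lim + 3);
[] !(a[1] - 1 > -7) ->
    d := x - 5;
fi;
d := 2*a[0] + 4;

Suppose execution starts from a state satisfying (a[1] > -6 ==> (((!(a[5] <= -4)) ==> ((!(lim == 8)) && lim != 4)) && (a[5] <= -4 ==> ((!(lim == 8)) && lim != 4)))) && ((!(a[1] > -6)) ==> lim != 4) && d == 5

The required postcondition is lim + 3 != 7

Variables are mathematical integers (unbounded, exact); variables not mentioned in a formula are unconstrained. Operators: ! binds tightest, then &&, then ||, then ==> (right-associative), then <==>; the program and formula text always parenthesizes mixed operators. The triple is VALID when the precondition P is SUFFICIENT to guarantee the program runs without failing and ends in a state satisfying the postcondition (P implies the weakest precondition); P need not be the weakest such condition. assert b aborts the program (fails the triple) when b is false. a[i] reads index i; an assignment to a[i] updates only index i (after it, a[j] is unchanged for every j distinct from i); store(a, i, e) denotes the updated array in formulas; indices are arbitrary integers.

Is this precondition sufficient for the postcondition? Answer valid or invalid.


Working backward. After the program, the postcondition lim + 3 != 7 must hold; in canonical form it is lim != 4.
Before d := 2*a[0] + 4: lim != 4
Then branch requires ((!(a[d] <= -4)) ==> ((!(lim == d + 3)) && lim != 4)) && (a[d] <= -4 ==> ((!(lim == d + 3)) && lim != 4)); else branch requires lim != 4.
Before the if: (a[1] > -6 ==> (((!(a[d] <= -4)) ==> ((!(lim == d + 3)) && lim != 4)) && (a[d] <= -4 ==> ((!(lim == d + 3)) && lim != 4)))) && ((!(a[1] > -6)) ==> lim != 4)
The weakest precondition is (a[1] > -6 ==> (((!(a[d] <= -4)) ==> ((!(lim == d + 3)) && lim != 4)) && (a[d] <= -4 ==> ((!(lim == d + 3)) && lim != 4)))) && ((!(a[1] > -6)) ==> lim != 4).
Check whether (a[1] > -6 ==> (((!(a[5] <= -4)) ==> ((!(lim == 8)) && lim != 4)) && (a[5] <= -4 ==> ((!(lim == 8)) && lim != 4)))) && ((!(a[1] > -6)) ==> lim != 4) && d == 5 implies it.
Every state satisfying the precondition satisfies the weakest precondition: the implication holds.
Answer: valid


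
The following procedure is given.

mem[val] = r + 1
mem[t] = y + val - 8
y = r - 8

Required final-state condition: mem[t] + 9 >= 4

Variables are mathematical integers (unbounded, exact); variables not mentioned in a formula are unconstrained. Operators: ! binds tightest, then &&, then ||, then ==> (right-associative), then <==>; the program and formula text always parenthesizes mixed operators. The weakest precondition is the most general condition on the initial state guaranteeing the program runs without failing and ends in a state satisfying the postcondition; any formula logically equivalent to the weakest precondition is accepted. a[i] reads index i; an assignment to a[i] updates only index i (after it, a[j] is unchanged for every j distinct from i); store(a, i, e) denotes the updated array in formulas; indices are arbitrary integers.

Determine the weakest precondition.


Working backward. After the program, the postcondition mem[t] + 9 >= 4 must hold; in canonical form it is mem[t] >= -5.
Before y := r - 8: mem[t] >= -5
Before mem[t] := y + val - 8: store(mem, t, val + y - 8)[t] >= -5
Before mem[val] := r + 1: store(store(mem, val, r + 1), t, val + y - 8)[t] >= -5
Answer: WP = store(store(mem, val, r + 1), t, val + y - 8)[t] >= -5


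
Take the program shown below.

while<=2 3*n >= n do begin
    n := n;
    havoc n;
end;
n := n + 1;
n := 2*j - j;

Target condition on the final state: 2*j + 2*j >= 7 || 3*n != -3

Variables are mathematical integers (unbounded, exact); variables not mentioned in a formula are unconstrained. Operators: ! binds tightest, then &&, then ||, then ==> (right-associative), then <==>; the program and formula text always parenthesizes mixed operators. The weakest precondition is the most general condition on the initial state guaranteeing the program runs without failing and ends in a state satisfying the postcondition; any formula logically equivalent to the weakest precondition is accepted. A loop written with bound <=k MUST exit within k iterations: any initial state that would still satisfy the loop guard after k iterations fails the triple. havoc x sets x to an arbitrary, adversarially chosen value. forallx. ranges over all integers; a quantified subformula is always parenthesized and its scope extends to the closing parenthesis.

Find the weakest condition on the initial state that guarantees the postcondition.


Working backward. After the program, the postcondition 2*j + 2*j >= 7 || 3*n != -3 must hold; in canonical form it is 4*j >= 7 || 3*n != -3.
Before n := 2*j - j: 4*j >= 7 || 3*j != -3
Before n := n + 1: 4*j >= 7 || 3*j != -3
Before the loop (bound <=2), unroll the exhaustion recursion (WP_0 = exit-now case; WP_j = one more guarded iteration, up to j = 2):
  WP_0: (!(2*n >= 0)) && (4*j >= 7 || 3*j != -3)
  WP_1: (2*n >= 0 ==> (forall n_1. ((!(2*n_1 >= 0)) && (4*j >= 7 || 3*j != -3)))) && ((!(2*n >= 0)) ==> (4*j >= 7 || 3*j != -3))
  WP_2: (2*n >= 0 ==> (forall n_2. ((2*n_2 >= 0 ==> (forall n_1. ((!(2*n_1 >= 0)) && (4*j >= 7 || 3*j != -3)))) && ((!(2*n_2 >= 0)) ==> (4*j >= 7 || 3*j != -3))))) && ((!(2*n >= 0)) ==> (4*j >= 7 || 3*j != -3))
So before the loop: (2*n >= 0 ==> (forall n_2. ((2*n_2 >= 0 ==> (forall n_1. ((!(2*n_1 >= 0)) && (4*j >= 7 || 3*j != -3)))) && ((!(2*n_2 >= 0)) ==> (4*j >= 7 || 3*j != -3))))) && ((!(2*n >= 0)) ==> (4*j >= 7 || 3*j != -3))
Answer: WP = (2*n >= 0 ==> (forall n_2. ((2*n_2 >= 0 ==> (forall n_1. ((!(2*n_1 >= 0)) && (4*j >= 7 || 3*j != -3)))) && ((!(2*n_2 >= 0)) ==> (4*j >= 7 || 3*j != -3))))) && ((!(2*n >= 0)) ==> (4*j >= 7 || 3*j != -3))


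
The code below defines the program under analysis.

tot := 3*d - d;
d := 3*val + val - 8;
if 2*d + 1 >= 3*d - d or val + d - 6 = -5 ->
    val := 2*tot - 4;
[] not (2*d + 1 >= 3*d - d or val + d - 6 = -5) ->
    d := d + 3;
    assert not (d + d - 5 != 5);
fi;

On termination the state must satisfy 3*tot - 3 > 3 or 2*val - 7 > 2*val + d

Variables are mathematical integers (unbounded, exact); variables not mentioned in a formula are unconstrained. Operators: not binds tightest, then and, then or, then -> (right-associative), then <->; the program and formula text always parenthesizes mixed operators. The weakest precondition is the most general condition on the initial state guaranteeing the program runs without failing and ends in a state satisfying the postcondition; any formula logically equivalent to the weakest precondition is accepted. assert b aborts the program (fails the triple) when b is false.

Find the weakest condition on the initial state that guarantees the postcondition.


Working backward. After the program, the postcondition 3*tot - 3 > 3 or 2*val - 7 > 2*val + d must hold; in canonical form it is 3*tot > 6 or d < -7.
Then branch requires 3*tot > 6 or d < -7; else branch requires (not (2*d != 4)) and (3*tot > 6 or d < -10).
Before the if: 3*tot > 6 or d < -7
Before d := 3*val + val - 8: 3*tot > 6 or 4*val < 1
Before tot := 3*d - d: 6*d > 6 or 4*val < 1
Answer: WP = 6*d > 6 or 4*val < 1


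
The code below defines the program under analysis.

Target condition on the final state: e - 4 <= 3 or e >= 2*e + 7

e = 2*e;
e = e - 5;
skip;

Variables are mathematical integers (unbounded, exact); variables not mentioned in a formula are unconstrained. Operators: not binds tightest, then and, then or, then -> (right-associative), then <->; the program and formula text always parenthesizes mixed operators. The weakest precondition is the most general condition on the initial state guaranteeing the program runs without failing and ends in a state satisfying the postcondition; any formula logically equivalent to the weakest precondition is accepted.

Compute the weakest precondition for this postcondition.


Working backward. After the program, the postcondition e - 4 <= 3 or e >= 2*e + 7 must hold; in canonical form it is e <= 7 or e <= -7.
Before skip: e <= 7 or e <= -7
Before e := e - 5: e <= 12 or e <= -2
Before e := 2*e: 2*e <= 12 or 2*e <= -2
Answer: WP = 2*e <= 12 or 2*e <= -2


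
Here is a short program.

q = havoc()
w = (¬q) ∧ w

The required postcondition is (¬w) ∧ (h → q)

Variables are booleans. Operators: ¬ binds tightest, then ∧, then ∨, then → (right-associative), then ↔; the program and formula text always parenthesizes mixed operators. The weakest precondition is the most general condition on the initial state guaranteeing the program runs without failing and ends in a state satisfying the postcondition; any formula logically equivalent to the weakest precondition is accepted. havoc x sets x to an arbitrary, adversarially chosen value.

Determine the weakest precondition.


Working backward. After the program, (¬w) ∧ (h → q) must hold.
Before w := (¬q) ∧ w: (¬((¬q) ∧ w)) ∧ (h → q)
Before havoc q: (¬w) ∧ (¬h)
Answer: WP = (¬w) ∧ (¬h)


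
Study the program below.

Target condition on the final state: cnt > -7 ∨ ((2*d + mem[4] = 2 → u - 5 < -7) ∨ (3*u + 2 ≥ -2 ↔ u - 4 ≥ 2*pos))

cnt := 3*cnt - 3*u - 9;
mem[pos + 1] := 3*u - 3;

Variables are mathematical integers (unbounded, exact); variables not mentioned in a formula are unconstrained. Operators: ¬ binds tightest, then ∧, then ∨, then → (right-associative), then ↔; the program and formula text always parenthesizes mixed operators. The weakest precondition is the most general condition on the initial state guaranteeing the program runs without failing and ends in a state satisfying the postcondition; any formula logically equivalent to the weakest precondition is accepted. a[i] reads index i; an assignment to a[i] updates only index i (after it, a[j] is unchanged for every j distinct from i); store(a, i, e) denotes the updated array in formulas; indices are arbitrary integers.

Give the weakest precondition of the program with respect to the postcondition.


Working backward. After the program, the postcondition cnt > -7 ∨ ((2*d + mem[4] = 2 → u - 5 < -7) ∨ (3*u + 2 ≥ -2 ↔ u - 4 ≥ 2*pos)) must hold; in canonical form it is cnt > -7 ∨ (mem[4] + 2*d = 2 → u < -2) ∨ (3*u ≥ -4 ↔ u ≥ 2*pos + 4).
Before mem[pos + 1] := 3*u - 3: cnt > -7 ∨ (store(mem, pos + 1, 3*u - 3)[4] + 2*d = 2 → u < -2) ∨ (3*u ≥ -4 ↔ u ≥ 2*pos + 4)
Before cnt := 3*cnt - 3*u - 9: 3*cnt > 3*u + 2 ∨ (store(mem, pos + 1, 3*u - 3)[4] + 2*d = 2 → u < -2) ∨ (3*u ≥ -4 ↔ u ≥ 2*pos + 4)
Answer: WP = 3*cnt > 3*u + 2 ∨ (store(mem, pos + 1, 3*u - 3)[4] + 2*d = 2 → u < -2) ∨ (3*u ≥ -4 ↔ u ≥ 2*pos + 4)


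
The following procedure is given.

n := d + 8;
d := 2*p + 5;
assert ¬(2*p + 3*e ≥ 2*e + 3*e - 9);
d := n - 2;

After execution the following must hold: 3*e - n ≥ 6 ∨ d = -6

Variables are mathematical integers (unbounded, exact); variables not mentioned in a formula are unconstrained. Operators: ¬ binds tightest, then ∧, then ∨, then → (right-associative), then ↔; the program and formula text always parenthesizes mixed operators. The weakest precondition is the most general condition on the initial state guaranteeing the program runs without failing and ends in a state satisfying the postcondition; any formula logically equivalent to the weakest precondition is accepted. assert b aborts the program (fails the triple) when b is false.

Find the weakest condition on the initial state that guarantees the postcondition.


Working backward. After the program, the postcondition 3*e - n ≥ 6 ∨ d = -6 must hold; in canonical form it is 3*e ≥ n + 6 ∨ d = -6.
Before d := n - 2: 3*e ≥ n + 6 ∨ n = -4
Before assert ¬(2*p + 3*e ≥ 2*e + 3*e - 9): (¬(2*p ≥ 2*e - 9)) ∧ (3*e ≥ n + 6 ∨ n = -4)
Before d := 2*p + 5: (¬(2*p ≥ 2*e - 9)) ∧ (3*e ≥ n + 6 ∨ n = -4)
Before n := d + 8: (¬(2*p ≥ 2*e - 9)) ∧ (3*e ≥ d + 14 ∨ d = -12)
Answer: WP = (¬(2*p ≥ 2*e - 9)) ∧ (3*e ≥ d + 14 ∨ d = -12)


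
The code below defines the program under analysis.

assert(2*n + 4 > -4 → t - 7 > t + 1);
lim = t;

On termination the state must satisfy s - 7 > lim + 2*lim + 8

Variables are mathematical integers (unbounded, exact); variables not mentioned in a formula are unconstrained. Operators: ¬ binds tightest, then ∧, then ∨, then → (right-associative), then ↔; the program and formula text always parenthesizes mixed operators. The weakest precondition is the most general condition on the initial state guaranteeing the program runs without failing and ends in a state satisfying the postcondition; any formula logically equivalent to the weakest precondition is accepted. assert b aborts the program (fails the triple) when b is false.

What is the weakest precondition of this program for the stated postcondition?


Working backward. After the program, the postcondition s - 7 > lim + 2*lim + 8 must hold; in canonical form it is s > 3*lim + 15.
Before lim := t: s > 3*t + 15
Before assert 2*n + 4 > -4 → t - 7 > t + 1: (¬(2*n > -8)) ∧ s > 3*t + 15
Answer: WP = (¬(2*n > -8)) ∧ s > 3*t + 15


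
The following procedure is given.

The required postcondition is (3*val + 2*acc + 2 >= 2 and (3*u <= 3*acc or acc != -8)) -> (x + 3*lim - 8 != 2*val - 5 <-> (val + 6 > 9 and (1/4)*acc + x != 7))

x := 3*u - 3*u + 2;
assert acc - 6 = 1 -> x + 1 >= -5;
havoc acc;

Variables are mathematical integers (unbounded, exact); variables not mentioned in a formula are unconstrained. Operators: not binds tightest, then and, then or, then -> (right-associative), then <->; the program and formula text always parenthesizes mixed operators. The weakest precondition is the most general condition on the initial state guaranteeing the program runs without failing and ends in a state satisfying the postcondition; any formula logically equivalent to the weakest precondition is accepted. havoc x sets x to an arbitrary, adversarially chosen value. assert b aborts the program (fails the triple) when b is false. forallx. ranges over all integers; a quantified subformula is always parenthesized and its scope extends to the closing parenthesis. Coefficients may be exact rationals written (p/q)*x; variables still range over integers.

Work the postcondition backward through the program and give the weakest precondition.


Working backward. After the program, the postcondition (3*val + 2*acc + 2 >= 2 and (3*u <= 3*acc or acc != -8)) -> (x + 3*lim - 8 != 2*val - 5 <-> (val + 6 > 9 and (1/4)*acc + x != 7)) must hold; in canonical form it is (2*acc + 3*val >= 0 and (3*u <= 3*acc or acc != -8)) -> (3*lim + x != 2*val + 3 <-> (val > 3 and (1/4)*acc + x != 7)).
Before havoc acc: forall acc_1. ((2*acc_1 + 3*val >= 0 and (3*u <= 3*acc_1 or acc_1 != -8)) -> (3*lim + x != 2*val + 3 <-> (val > 3 and (1/4)*acc_1 + x != 7)))
Before assert acc - 6 = 1 -> x + 1 >= -5: (acc = 7 -> x >= -6) and (forall acc_1. ((2*acc_1 + 3*val >= 0 and (3*u <= 3*acc_1 or acc_1 != -8)) -> (3*lim + x != 2*val + 3 <-> (val > 3 and (1/4)*acc_1 + x != 7))))
Before x := 3*u - 3*u + 2: forall acc_1. ((2*acc_1 + 3*val >= 0 and (3*u <= 3*acc_1 or acc_1 != -8)) -> (3*lim != 2*val + 1 <-> (val > 3 and (1/4)*acc_1 != 5)))
Answer: WP = forall acc_1. ((2*acc_1 + 3*val >= 0 and (3*u <= 3*acc_1 or acc_1 != -8)) -> (3*lim != 2*val + 1 <-> (val > 3 and (1/4)*acc_1 != 5)))
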